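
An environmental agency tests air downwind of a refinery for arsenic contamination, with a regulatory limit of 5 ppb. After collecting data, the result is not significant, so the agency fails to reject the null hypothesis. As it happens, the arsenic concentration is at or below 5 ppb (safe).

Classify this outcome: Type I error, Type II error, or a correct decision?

No error — this is a correct decision.

The conventional null hypothesis here is that the arsenic concentration is at or below 5 ppb (safe).
The test retained a true H₀ — the decision matches the true state.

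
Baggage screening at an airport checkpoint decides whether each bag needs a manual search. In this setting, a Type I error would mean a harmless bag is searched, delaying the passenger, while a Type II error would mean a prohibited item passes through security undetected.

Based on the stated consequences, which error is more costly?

Type II error

The Type II consequence (a prohibited item passes through security undetected) is more severe than the Type I consequence (a harmless bag is searched, delaying the passenger).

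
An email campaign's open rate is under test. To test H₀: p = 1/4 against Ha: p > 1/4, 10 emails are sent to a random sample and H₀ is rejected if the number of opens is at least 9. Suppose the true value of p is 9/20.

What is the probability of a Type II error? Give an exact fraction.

10193896961809/10240000000000

A Type II error is failing to reject when Ha holds: with p = 9/20, β = P(K ≤ 8).
Summing C(10,j)·(9/20)^j·(11/20)^{10-j} for j = 0..8 gives 10193896961809/10240000000000.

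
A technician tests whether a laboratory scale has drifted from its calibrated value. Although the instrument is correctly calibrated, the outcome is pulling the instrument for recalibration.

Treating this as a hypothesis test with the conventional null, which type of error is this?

Type I error

The null hypothesis here is that the instrument is correctly calibrated.
'Pulling the instrument for recalibration' corresponds to rejecting H₀.
H₀ was rejected but H₀ is true — a Type I error (false positive).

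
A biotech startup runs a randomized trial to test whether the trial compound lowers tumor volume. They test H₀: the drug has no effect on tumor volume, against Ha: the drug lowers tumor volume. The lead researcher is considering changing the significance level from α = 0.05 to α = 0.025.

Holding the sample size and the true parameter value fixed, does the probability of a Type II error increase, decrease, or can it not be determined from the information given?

Lowering α raises the bar for rejection; under Ha, the test now fails to reject on outcomes it previously would have rejected.

It increases.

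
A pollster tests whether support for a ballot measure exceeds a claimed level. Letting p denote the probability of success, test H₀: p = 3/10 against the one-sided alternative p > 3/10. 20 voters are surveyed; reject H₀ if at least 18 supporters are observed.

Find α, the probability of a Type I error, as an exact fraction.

α = P(reject H₀ | H₀ true) = P(S ≥ 18 | p = 3/10), with S ~ Binomial(20, 3/10).
P(S ≥ 18) = Σ_{j=18}^{20} C(20,j)·(3/10)^j·(7/10)^{20-j} = 3773088142371/100000000000000000000.

3773088142371/100000000000000000000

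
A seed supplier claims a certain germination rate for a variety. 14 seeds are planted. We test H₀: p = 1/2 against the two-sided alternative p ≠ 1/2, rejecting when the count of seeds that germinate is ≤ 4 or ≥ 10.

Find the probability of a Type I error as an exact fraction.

1471/8192

α = P(X ≤ 4 or X ≥ 10 | p = 1/2), X ~ Binomial(14, 1/2).
The two tails are symmetric, so α = 2·(1 + 14 + 91 + 364 + 1001)/2^14 = 2942/16384 = 1471/8192.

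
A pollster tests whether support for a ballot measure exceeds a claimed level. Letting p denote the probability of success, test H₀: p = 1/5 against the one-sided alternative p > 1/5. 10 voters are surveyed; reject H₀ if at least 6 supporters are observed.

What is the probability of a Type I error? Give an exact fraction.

62201/9765625

α = P(reject H₀ | H₀ true) = P(S ≥ 6 | p = 1/5), with S ~ Binomial(10, 1/5).
P(S ≥ 6) = Σ_{j=6}^{10} C(10,j)·(1/5)^j·(4/5)^{10-j} = 62201/9765625.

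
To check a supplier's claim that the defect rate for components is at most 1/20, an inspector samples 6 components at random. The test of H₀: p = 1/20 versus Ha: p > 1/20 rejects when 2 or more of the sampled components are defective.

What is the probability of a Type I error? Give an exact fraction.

The significance level is the probability, assuming p = 1/20, of seeing 2 or more defectives in 6 draws.
Computing the lower-tail complement: 1 − 2476099/2560000 = 83901/2560000.

83901/2560000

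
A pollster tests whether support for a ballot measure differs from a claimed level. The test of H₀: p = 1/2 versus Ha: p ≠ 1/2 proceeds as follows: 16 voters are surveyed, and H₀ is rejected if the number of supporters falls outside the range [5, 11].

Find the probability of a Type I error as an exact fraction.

Under H₀, S ~ Binomial(16, 1/2); α is the probability of landing in either tail, P(S ≤ 4) + P(S ≥ 12).
Each tail has probability (1 + 16 + 120 + 560 + 1820)/65536; doubling gives α = 5034/65536 = 2517/32768.

2517/32768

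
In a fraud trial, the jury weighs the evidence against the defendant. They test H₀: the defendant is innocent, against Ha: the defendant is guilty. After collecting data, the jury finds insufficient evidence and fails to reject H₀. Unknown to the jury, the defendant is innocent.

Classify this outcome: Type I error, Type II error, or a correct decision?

The test retained a true H₀ — the decision matches the true state.

No error — this is a correct decision.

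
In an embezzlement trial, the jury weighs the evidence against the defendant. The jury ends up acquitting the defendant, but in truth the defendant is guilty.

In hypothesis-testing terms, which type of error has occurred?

Type II error

The null hypothesis here is that the defendant is innocent.
'Acquitting the defendant' corresponds to failing to reject H₀.
H₀ was not rejected but H₀ is false — a Type II error (false negative).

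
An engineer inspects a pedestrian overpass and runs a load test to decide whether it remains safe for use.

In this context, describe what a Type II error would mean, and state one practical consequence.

A Type II error would mean concluding that the structure meets the required load capacity (safe) (or at least failing to establish that the structure is structurally deficient) when in fact the structure is structurally deficient. Consequence: a deficient structure remains in service and may fail under load.

With the conventional null hypothesis that the structure meets the required load capacity (safe):
A Type II error is failing to reject H₀ when H₀ is false.
Here that means keeping the structure open when actually the structure is structurally deficient.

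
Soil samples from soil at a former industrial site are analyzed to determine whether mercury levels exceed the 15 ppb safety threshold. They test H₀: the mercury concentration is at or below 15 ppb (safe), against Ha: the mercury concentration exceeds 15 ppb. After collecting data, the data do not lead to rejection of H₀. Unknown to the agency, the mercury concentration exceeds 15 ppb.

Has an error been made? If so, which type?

Type II error

H₀ was not rejected, but H₀ is actually false.
Failing to reject a false null hypothesis is a Type II error (false negative).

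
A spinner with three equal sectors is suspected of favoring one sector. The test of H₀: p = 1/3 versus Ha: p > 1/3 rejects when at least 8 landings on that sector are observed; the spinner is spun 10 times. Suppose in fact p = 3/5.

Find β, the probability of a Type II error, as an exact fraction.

β = P(fail to reject H₀ | Ha true) = P(X ≤ 7 | p = 3/5), X ~ Binomial(10, 3/5).
Adding the binomial probabilities P(X=0)+…+P(X=7) at p = 3/5 gives 8131936/9765625.

8131936/9765625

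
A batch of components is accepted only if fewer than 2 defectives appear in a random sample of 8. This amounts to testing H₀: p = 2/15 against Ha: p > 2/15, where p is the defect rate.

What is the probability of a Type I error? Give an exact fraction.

743183632/2562890625

Under H₀, Y ~ Binomial(8, 2/15); the Type I error rate is P(Y ≥ 2).
Via the complement, α = 1 − Σ_{j=0}^{1} C(8,j)(2/15)^j(13/15)^{8-j} = 743183632/2562890625.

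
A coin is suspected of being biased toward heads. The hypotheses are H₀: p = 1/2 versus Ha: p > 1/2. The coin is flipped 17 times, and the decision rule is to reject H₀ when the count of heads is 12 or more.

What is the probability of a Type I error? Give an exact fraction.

α = P(reject H₀ | H₀ true) = P(S ≥ 12 | p = 1/2), with S ~ Binomial(17, 1/2).
That's C(17,12) + C(17,13) + C(17,14) + C(17,15) + C(17,16) + C(17,17) over 2^17, i.e. (6188 + 2380 + 680 + 136 + 17 + 1)/131072 = 9402/131072 = 4701/65536.

4701/65536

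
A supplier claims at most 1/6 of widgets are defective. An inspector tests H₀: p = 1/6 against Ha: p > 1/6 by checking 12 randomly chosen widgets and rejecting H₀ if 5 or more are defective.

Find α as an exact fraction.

Under H₀, S ~ Binomial(12, 1/6); the Type I error rate is P(S ≥ 5).
Via the complement, α = 1 − Σ_{j=0}^{4} C(12,j)(1/6)^j(5/6)^{12-j} = 13187681/362797056.

13187681/362797056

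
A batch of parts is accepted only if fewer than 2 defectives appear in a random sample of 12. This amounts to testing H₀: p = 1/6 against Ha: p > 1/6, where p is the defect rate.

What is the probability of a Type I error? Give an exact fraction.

α = P(reject H₀ | H₀ true) = P(K ≥ 2 | p = 1/6), K ~ Binomial(12, 1/6).
Via the complement, α = 1 − Σ_{j=0}^{1} C(12,j)(1/6)^j(5/6)^{12-j} = 1346704211/2176782336.

1346704211/2176782336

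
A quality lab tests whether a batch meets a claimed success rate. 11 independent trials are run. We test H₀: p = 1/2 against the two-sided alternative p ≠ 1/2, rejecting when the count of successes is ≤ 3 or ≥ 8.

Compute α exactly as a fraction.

29/128

Under H₀, Y ~ Binomial(11, 1/2); α is the probability of landing in either tail, P(Y ≤ 3) + P(Y ≥ 8).
The two tails are symmetric, so α = 2·(1 + 11 + 55 + 165)/2^11 = 464/2048 = 29/128.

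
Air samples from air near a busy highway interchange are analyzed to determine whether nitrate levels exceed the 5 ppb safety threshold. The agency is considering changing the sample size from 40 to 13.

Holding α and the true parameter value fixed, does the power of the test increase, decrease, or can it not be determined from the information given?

It decreases.

With less data the test statistic is noisier; under Ha, more outcomes land inside the acceptance region.
Since power = 1 − β and β increases, power decreases.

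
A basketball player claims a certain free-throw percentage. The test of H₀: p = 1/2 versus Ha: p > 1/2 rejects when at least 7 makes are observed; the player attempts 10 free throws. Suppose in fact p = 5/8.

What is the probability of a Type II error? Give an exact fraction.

Under the alternative p = 5/8, S ~ Binomial(10, 5/8); β is the probability the test does not reject, P(S < 7).
Summing C(10,j)·(5/8)^j·(3/8)^{10-j} for j = 0..6 gives 148513581/268435456.

148513581/268435456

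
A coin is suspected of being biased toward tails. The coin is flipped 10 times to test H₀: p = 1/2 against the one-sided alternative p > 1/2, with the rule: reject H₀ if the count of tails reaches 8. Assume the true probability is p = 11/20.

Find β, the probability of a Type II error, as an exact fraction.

2305127290491/2560000000000

A Type II error is failing to reject when Ha holds: with p = 11/20, β = P(K ≤ 7).
Equivalently, β = 1 − P(K ≥ 8) = 2305127290491/2560000000000.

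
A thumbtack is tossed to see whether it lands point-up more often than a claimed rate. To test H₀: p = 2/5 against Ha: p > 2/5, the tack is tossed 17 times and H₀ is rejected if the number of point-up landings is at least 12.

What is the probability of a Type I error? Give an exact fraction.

8082735104/762939453125

The Type I error probability is α = P(K ≥ 12) computed under H₀, where K ~ Binomial(17, 2/5).
Adding the binomial terms for j = 12 through 17 with p = 2/5 yields 8082735104/762939453125.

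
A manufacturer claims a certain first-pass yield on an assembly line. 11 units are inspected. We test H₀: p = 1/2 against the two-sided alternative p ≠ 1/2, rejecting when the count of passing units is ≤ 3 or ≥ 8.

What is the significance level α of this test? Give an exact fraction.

Under H₀, S ~ Binomial(11, 1/2); α is the probability of landing in either tail, P(S ≤ 3) + P(S ≥ 8).
Each tail has probability (1 + 11 + 55 + 165)/2048; doubling gives α = 464/2048 = 29/128.

29/128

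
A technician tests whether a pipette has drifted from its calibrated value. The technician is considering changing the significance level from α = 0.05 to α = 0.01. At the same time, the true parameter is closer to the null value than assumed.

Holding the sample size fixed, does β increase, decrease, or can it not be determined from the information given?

It increases.

A smaller α moves the rejection region further into the tail. With the alternative true, more outcomes now fall outside the rejection region, so failing to reject becomes more likely. A smaller true effect puts the Ha sampling distribution closer to H₀, so more of it falls in the non-rejection region. Both changes push β in the same direction.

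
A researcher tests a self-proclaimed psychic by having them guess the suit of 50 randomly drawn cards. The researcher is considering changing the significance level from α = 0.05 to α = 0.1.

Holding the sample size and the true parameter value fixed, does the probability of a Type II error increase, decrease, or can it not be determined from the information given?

It decreases.

Relaxing α lowers the evidence threshold; under Ha, outcomes that previously fell short now trigger rejection.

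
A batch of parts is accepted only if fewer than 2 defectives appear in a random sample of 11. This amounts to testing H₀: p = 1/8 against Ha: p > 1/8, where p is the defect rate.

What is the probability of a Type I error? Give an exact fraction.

1752690055/4294967296

α = P(reject H₀ | H₀ true) = P(K ≥ 2 | p = 1/8), K ~ Binomial(11, 1/8).
Computing the lower-tail complement: 1 − 2542277241/4294967296 = 1752690055/4294967296.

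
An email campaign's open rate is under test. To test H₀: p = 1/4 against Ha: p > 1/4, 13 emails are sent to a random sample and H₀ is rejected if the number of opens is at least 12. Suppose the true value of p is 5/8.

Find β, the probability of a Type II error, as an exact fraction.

Under the alternative p = 5/8, Y ~ Binomial(13, 5/8); β is the probability the test does not reject, P(Y < 12).
Equivalently, β = 1 − P(Y ≥ 12) = 134753406597/137438953472.

134753406597/137438953472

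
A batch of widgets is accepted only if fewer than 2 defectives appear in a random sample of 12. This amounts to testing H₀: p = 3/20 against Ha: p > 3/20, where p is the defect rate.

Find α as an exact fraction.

α = P(reject H₀ | H₀ true) = P(Y ≥ 2 | p = 3/20), Y ~ Binomial(12, 3/20).
α = 1 − P(Y ≤ 1) = 1 − 1816410504304549/4096000000000000 = 2279589495695451/4096000000000000.

2279589495695451/4096000000000000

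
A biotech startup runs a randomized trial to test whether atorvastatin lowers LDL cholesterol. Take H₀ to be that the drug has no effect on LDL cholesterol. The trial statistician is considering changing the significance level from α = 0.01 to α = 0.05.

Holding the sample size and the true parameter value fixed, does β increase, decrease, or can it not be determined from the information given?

Relaxing α lowers the evidence threshold; under Ha, outcomes that previously fell short now trigger rejection.

It decreases.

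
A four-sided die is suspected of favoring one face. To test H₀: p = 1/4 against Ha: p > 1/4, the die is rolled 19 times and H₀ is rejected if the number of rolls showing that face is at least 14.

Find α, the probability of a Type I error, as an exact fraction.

The Type I error probability is α = P(Y ≥ 14) computed under H₀, where Y ~ Binomial(19, 1/4).
P(Y ≥ 14) = Σ_{j=14}^{19} C(19,j)·(1/4)^j·(3/4)^{19-j} = 395915/34359738368.

395915/34359738368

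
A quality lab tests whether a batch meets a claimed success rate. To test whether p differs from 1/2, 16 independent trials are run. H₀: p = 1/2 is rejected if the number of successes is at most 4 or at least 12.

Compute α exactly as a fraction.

Under H₀, K ~ Binomial(16, 1/2); α is the probability of landing in either tail, P(K ≤ 4) + P(K ≥ 12).
By symmetry, α = 2·P(K ≤ 4) = 2·(1 + 16 + 120 + 560 + 1820)/65536 = 5034/65536 = 2517/32768.

2517/32768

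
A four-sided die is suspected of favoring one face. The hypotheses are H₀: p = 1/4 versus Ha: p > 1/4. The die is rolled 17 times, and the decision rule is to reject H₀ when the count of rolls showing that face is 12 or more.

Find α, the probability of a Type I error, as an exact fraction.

429025/4294967296

Under H₀, K ~ Binomial(17, 1/4), and α = P(K ≥ 12).
Summing C(17,j)(1/4)^j(3/4)^{17−j} for j = 12,…,17 gives 429025/4294967296.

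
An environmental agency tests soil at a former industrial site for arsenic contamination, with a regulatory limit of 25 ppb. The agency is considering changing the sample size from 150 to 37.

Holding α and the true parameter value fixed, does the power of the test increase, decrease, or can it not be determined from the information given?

Reducing n widens both sampling distributions, so the test has less ability to distinguish Ha from H₀.
Since power = 1 − β and β increases, power decreases.

It decreases.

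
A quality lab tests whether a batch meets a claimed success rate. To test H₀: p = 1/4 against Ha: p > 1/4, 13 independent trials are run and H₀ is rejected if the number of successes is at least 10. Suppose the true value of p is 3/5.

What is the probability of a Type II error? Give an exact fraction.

A Type II error is failing to reject when Ha holds: with p = 3/5, β = P(X ≤ 9).
Equivalently, β = 1 − P(X ≥ 10) = 202983472/244140625.

202983472/244140625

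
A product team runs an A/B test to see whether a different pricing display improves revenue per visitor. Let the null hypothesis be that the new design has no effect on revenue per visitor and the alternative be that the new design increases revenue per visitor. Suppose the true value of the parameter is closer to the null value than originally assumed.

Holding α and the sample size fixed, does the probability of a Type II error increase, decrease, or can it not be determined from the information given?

It increases.

A smaller true effect puts the Ha sampling distribution closer to H₀, so more of it falls in the non-rejection region.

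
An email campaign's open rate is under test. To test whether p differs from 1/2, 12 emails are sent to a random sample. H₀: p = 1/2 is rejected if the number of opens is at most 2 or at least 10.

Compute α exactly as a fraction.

α = P(Y ≤ 2 or Y ≥ 10 | p = 1/2), Y ~ Binomial(12, 1/2).
Each tail has probability (1 + 12 + 66)/4096; doubling gives α = 158/4096 = 79/2048.

79/2048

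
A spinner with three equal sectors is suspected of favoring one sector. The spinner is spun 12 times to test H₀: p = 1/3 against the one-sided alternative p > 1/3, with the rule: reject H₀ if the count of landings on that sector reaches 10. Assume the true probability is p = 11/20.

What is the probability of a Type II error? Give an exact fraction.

β = P(fail to reject H₀ | Ha true) = P(K ≤ 9 | p = 11/20), K ~ Binomial(12, 11/20).
Adding the binomial probabilities P(K=0)+…+P(K=9) at p = 11/20 gives 784677287856069/819200000000000.

784677287856069/819200000000000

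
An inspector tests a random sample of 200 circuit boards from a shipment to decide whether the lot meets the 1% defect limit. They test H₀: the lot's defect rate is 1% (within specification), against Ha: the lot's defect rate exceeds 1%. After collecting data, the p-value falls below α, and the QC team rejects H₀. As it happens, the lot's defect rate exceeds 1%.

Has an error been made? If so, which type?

Neither — the decision is correct.

The test rejected a false H₀ — the decision matches the true state.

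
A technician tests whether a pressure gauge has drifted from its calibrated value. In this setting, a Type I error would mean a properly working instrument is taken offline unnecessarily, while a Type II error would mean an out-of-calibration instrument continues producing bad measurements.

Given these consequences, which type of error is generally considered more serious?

Type II error

The Type II consequence (an out-of-calibration instrument continues producing bad measurements) is more severe than the Type I consequence (a properly working instrument is taken offline unnecessarily).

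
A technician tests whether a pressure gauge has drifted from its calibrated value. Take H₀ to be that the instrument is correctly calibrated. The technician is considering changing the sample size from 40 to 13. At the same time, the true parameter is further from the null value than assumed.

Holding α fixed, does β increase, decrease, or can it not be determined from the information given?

The first change alone would make β increase; the second alone would make β decrease. Which effect dominates depends on the magnitudes, which are not given.

Cannot be determined from the information given.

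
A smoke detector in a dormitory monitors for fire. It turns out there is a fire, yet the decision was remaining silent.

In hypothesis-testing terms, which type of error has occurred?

Type II error

The null hypothesis here is that there is no fire.
'Remaining silent' corresponds to failing to reject H₀.
H₀ was not rejected but H₀ is false — a Type II error (false negative).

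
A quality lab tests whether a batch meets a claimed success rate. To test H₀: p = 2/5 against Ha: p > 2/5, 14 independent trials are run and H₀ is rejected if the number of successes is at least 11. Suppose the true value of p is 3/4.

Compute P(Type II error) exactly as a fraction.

Under the alternative p = 3/4, X ~ Binomial(14, 3/4); β is the probability the test does not reject, P(X < 11).
Summing C(14,j)·(3/4)^j·(1/4)^{14-j} for j = 0..10 gives 64244663/134217728.

64244663/134217728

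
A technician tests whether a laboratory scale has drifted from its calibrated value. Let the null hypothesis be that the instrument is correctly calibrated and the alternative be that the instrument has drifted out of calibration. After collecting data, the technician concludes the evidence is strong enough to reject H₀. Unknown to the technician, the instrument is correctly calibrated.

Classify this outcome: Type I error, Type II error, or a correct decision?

Type I error

H₀ was rejected, but H₀ is actually true.
Rejecting a true null hypothesis is a Type I error (false positive).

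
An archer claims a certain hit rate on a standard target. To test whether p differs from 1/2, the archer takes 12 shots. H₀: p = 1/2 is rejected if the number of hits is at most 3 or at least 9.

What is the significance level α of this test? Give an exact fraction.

299/2048

α = P(Y ≤ 3 or Y ≥ 9 | p = 1/2), Y ~ Binomial(12, 1/2).
The two tails are symmetric, so α = 2·(1 + 12 + 66 + 220)/2^12 = 598/4096 = 299/2048.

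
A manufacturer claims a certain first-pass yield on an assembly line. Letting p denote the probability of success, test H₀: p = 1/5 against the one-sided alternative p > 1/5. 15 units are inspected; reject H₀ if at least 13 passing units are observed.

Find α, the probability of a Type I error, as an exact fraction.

1741/30517578125

α = P(reject H₀ | H₀ true) = P(Y ≥ 13 | p = 1/5), with Y ~ Binomial(15, 1/5).
P(Y ≥ 13) = Σ_{j=13}^{15} C(15,j)·(1/5)^j·(4/5)^{15-j} = 1741/30517578125.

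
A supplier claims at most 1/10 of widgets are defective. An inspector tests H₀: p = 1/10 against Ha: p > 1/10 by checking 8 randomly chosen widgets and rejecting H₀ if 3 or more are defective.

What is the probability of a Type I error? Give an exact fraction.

Under H₀, S ~ Binomial(8, 1/10); the Type I error rate is P(S ≥ 3).
α = 1 − P(S ≤ 2) = 1 − 96190821/100000000 = 3809179/100000000.

3809179/100000000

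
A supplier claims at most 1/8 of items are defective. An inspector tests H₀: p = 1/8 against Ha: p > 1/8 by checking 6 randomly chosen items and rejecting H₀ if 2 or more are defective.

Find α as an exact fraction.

43653/262144

α = P(reject H₀ | H₀ true) = P(X ≥ 2 | p = 1/8), X ~ Binomial(6, 1/8).
α = 1 − P(X ≤ 1) = 1 − 218491/262144 = 43653/262144.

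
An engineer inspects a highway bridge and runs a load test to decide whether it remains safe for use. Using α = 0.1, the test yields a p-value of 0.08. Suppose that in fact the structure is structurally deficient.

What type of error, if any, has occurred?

No error — this is a correct decision.

The conventional null hypothesis is that the structure meets the required load capacity (safe).
Since p = 0.08 < α = 0.1, H₀ is rejected.
H₀ is false (actually the structure is structurally deficient).
The decision matches the true state — no error.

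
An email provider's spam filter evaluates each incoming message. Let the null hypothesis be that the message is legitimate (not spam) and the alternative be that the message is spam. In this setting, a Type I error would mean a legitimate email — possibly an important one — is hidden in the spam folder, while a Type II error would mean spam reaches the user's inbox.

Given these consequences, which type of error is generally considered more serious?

The Type I consequence (a legitimate email — possibly an important one — is hidden in the spam folder) is more severe than the Type II consequence (spam reaches the user's inbox).

Type I error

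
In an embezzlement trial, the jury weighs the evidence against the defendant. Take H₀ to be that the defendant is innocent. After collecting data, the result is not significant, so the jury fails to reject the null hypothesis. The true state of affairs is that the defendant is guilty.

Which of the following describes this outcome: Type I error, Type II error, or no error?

Type II error

H₀ was not rejected, but H₀ is actually false.
Failing to reject a false null hypothesis is a Type II error (false negative).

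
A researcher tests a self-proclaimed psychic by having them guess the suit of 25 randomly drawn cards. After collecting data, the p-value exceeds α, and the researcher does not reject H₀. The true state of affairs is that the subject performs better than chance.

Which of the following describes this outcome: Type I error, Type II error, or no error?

The conventional null hypothesis here is that the subject is guessing at random (p = 1/4).
H₀ was not rejected, but H₀ is actually false.
Failing to reject a false null hypothesis is a Type II error (false negative).

Type II error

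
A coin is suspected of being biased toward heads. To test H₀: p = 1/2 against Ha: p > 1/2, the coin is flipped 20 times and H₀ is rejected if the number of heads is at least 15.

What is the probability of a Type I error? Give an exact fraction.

Under H₀, Y ~ Binomial(20, 1/2), and α = P(Y ≥ 15).
That's C(20,15) + C(20,16) + C(20,17) + C(20,18) + C(20,19) + C(20,20) over 2^20, i.e. (15504 + 4845 + 1140 + 190 + 20 + 1)/1048576 = 21700/1048576 = 5425/262144.

5425/262144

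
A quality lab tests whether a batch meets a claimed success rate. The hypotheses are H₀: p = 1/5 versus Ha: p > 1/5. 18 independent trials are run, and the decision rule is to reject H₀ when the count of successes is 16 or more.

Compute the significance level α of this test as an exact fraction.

Under H₀, K ~ Binomial(18, 1/5), and α = P(K ≥ 16).
P(K ≥ 16) = Σ_{j=16}^{18} C(18,j)·(1/5)^j·(4/5)^{18-j} = 2521/3814697265625.

2521/3814697265625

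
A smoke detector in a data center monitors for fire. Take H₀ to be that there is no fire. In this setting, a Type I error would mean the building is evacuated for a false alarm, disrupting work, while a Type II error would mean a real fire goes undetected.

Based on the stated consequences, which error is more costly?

The Type II consequence (a real fire goes undetected) is more severe than the Type I consequence (the building is evacuated for a false alarm, disrupting work).

Type II error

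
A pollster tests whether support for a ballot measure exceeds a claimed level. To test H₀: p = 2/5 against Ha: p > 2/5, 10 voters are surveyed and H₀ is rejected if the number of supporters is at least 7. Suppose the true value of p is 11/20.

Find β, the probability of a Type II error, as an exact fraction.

1878942860721/2560000000000

A Type II error is failing to reject when Ha holds: with p = 11/20, β = P(Y ≤ 6).
Equivalently, β = 1 − P(Y ≥ 7) = 1878942860721/2560000000000.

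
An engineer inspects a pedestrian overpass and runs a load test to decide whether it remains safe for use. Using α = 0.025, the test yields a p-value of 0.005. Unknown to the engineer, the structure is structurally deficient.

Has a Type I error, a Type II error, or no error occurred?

The conventional null hypothesis is that the structure meets the required load capacity (safe).
Since p = 0.005 < α = 0.025, H₀ is rejected.
H₀ is false (actually the structure is structurally deficient).
The decision matches the true state — no error.

No error (correct decision).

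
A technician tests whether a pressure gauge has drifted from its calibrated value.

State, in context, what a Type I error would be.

With the conventional null hypothesis that the instrument is correctly calibrated:
A Type I error is rejecting H₀ when H₀ is true.
Here that means pulling the instrument for recalibration when actually the instrument is correctly calibrated.

A Type I error would mean concluding that the instrument has drifted out of calibration when in fact the instrument is correctly calibrated.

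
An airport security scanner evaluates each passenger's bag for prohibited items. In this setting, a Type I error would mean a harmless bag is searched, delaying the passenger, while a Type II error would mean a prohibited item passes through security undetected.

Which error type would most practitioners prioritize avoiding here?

Type II error

The Type II consequence (a prohibited item passes through security undetected) is more severe than the Type I consequence (a harmless bag is searched, delaying the passenger).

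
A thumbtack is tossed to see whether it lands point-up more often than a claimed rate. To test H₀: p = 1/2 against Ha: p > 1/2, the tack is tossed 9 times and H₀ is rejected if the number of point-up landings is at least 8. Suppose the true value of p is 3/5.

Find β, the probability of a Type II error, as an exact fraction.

A Type II error is failing to reject when Ha holds: with p = 3/5, β = P(S ≤ 7).
Adding the binomial probabilities P(S=0)+…+P(S=7) at p = 3/5 gives 1815344/1953125.

1815344/1953125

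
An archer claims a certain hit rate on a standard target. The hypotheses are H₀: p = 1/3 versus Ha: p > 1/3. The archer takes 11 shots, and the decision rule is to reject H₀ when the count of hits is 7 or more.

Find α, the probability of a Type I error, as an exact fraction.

α = P(reject H₀ | H₀ true) = P(X ≥ 7 | p = 1/3), with X ~ Binomial(11, 1/3).
Summing C(11,j)(1/3)^j(2/3)^{11−j} for j = 7,…,11 gives 2281/59049.

2281/59049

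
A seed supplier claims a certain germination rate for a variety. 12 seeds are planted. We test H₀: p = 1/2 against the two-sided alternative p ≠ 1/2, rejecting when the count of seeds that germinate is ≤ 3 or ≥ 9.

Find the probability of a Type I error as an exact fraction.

299/2048

The significance level is the null-hypothesis probability of the rejection region {≤3} ∪ {≥9}.
Each tail has probability (1 + 12 + 66 + 220)/4096; doubling gives α = 598/4096 = 299/2048.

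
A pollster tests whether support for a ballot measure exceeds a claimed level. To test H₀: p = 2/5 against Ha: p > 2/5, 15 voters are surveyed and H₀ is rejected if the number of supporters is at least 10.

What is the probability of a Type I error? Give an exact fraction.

1032510464/30517578125

Under H₀, Y ~ Binomial(15, 2/5), and α = P(Y ≥ 10).
P(Y ≥ 10) = Σ_{j=10}^{15} C(15,j)·(2/5)^j·(3/5)^{15-j} = 1032510464/30517578125.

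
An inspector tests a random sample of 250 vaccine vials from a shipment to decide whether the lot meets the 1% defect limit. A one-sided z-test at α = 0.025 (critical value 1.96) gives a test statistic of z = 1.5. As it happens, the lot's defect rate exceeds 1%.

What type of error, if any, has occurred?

Type II error

The conventional null hypothesis is that the lot's defect rate is 1% (within specification).
Since z = 1.5 ≤ z* = 1.96, H₀ is not rejected.
H₀ is false (actually the lot's defect rate exceeds 1%).
Failing to reject a false H₀ is a Type II error.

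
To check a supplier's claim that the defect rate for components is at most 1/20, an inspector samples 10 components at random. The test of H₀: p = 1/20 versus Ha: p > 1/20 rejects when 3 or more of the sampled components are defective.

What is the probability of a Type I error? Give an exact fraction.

29449106891/2560000000000

The significance level is the probability, assuming p = 1/20, of seeing 3 or more defectives in 10 draws.
Computing the lower-tail complement: 1 − 2530550893109/2560000000000 = 29449106891/2560000000000.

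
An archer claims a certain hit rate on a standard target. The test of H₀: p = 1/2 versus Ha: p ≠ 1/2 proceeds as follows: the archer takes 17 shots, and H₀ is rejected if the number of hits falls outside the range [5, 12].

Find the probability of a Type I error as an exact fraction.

1607/32768

The significance level is the null-hypothesis probability of the rejection region {≤4} ∪ {≥13}.
Each tail has probability (1 + 17 + 136 + 680 + 2380)/131072; doubling gives α = 6428/131072 = 1607/32768.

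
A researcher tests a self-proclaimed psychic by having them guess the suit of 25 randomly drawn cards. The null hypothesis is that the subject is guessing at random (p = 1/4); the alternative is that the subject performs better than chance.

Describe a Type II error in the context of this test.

A Type II error is failing to reject H₀ when H₀ is false.
Here that means concluding there is no evidence of ability when actually the subject performs better than chance.

A Type II error would mean concluding that the subject is guessing at random (p = 1/4) (or at least failing to establish that the subject performs better than chance) when in fact the subject performs better than chance.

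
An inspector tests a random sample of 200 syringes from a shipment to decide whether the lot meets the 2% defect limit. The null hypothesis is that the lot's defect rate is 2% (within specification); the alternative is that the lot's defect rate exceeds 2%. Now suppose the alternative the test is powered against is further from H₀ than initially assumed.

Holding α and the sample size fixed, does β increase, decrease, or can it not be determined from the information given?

The further the true parameter sits from the null value, the more of the Ha sampling distribution falls in the rejection region.

It decreases.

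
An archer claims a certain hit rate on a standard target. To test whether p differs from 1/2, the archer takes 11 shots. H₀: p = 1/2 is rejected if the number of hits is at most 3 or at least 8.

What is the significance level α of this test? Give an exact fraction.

The significance level is the null-hypothesis probability of the rejection region {≤3} ∪ {≥8}.
Each tail has probability (1 + 11 + 55 + 165)/2048; doubling gives α = 464/2048 = 29/128.

29/128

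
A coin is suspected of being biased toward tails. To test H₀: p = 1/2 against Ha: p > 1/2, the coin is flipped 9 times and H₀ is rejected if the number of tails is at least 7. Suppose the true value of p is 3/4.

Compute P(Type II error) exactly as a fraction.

β = P(fail to reject H₀ | Ha true) = P(X ≤ 6 | p = 3/4), X ~ Binomial(9, 3/4).
Summing C(9,j)·(3/4)^j·(1/4)^{9-j} for j = 0..6 gives 13085/32768.

13085/32768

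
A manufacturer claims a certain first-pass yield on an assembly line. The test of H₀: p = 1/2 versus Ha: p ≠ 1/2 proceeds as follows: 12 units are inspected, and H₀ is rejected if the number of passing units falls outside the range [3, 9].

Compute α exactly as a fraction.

79/2048

The significance level is the null-hypothesis probability of the rejection region {≤2} ∪ {≥10}.
By symmetry, α = 2·P(X ≤ 2) = 2·(1 + 12 + 66)/4096 = 158/4096 = 79/2048.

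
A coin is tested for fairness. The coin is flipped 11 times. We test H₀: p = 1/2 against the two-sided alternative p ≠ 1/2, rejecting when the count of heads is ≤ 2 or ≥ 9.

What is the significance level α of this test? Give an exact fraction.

The significance level is the null-hypothesis probability of the rejection region {≤2} ∪ {≥9}.
By symmetry, α = 2·P(S ≤ 2) = 2·(1 + 11 + 55)/2048 = 134/2048 = 67/1024.

67/1024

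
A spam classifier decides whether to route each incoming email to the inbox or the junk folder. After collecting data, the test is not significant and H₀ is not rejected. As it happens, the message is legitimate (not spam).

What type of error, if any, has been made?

No error — this is a correct decision.

The conventional null hypothesis here is that the message is legitimate (not spam).
The test retained a true H₀ — the decision matches the true state.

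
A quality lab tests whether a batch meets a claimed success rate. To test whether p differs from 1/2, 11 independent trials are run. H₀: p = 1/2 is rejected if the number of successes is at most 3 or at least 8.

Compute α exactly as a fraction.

29/128

The significance level is the null-hypothesis probability of the rejection region {≤3} ∪ {≥8}.
Each tail has probability (1 + 11 + 55 + 165)/2048; doubling gives α = 464/2048 = 29/128.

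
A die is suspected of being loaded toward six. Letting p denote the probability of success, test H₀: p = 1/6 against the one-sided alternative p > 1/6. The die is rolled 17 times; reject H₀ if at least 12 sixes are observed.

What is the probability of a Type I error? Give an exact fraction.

3485581/2821109907456

Under H₀, Y ~ Binomial(17, 1/6), and α = P(Y ≥ 12).
P(Y ≥ 12) = Σ_{j=12}^{17} C(17,j)·(1/6)^j·(5/6)^{17-j} = 3485581/2821109907456.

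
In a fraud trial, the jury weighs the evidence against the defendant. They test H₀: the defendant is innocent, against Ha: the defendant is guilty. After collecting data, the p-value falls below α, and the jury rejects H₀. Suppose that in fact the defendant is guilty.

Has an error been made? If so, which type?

The test rejected a false H₀ — the decision matches the true state.

No error — this is a correct decision.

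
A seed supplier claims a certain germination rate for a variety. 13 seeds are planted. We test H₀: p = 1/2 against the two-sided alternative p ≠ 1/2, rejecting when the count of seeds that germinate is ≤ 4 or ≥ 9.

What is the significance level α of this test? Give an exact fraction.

1093/4096

Under H₀, Y ~ Binomial(13, 1/2); α is the probability of landing in either tail, P(Y ≤ 4) + P(Y ≥ 9).
Each tail has probability (1 + 13 + 78 + 286 + 715)/8192; doubling gives α = 2186/8192 = 1093/4096.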